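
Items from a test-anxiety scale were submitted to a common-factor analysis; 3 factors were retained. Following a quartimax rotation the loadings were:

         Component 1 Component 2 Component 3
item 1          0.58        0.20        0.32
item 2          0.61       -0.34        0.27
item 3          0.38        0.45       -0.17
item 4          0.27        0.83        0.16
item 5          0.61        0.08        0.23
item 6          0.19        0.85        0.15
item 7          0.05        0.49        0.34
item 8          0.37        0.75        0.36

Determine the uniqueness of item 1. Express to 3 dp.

h² = 0.58² + 0.20² + 0.32² = 0.3364 + 0.0400 + 0.1024 = 0.4788
Uniqueness u² = 1 − h² = 1 − 0.4788 = 0.5212

0.521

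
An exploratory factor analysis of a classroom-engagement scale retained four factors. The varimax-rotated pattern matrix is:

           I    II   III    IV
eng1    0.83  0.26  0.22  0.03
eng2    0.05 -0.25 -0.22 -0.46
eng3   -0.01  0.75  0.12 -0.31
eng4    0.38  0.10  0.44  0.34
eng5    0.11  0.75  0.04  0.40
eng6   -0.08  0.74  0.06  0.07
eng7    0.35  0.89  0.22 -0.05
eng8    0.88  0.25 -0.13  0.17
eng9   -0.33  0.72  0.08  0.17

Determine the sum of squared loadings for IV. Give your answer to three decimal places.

SS loadings for IV = 0.03² + (-0.46)² + (-0.31)² + 0.34² + 0.40² + 0.07² + (-0.05)² + 0.17² + 0.17² = 0.0009 + 0.2116 + 0.0961 + 0.1156 + 0.1600 + 0.0049 + 0.0025 + 0.0289 + 0.0289 = 0.6494

0.649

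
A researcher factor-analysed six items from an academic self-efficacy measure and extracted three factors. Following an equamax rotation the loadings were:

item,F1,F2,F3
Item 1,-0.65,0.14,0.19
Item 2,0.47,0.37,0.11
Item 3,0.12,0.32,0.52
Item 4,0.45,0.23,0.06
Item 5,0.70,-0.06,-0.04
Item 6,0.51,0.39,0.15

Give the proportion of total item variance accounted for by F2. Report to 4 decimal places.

SS loadings for F2 = 0.14² + 0.37² + 0.32² + 0.23² + (-0.06)² + 0.39² = 0.4675
Proportion of variance = 0.4675 / 6 = 0.0779.

0.0779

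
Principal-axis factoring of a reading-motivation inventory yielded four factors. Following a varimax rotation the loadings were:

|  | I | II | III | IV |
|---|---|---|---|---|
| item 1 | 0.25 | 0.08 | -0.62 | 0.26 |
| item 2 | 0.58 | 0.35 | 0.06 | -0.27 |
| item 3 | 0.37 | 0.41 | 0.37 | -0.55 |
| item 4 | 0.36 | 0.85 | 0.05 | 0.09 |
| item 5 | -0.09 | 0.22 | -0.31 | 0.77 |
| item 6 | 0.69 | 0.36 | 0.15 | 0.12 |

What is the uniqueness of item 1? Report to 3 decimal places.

0.479

h² = 0.25² + 0.08² + (-0.62)² + 0.26² = 0.0625 + 0.0064 + 0.3844 + 0.0676 = 0.5209
Uniqueness u² = 1 − h² = 1 − 0.5209 = 0.4791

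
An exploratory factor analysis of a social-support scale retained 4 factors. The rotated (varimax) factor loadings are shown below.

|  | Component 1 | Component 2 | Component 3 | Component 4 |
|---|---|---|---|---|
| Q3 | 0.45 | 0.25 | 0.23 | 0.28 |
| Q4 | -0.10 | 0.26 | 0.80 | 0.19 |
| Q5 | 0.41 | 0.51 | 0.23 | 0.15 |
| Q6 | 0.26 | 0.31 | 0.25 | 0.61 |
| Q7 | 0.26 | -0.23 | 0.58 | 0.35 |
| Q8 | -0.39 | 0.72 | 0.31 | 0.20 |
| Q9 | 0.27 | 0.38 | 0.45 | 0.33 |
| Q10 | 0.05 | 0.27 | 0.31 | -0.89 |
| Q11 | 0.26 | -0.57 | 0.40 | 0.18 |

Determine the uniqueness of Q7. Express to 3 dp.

0.421

h² = 0.26² + (-0.23)² + 0.58² + 0.35² = 0.0676 + 0.0529 + 0.3364 + 0.1225 = 0.5794
Uniqueness u² = 1 − h² = 1 − 0.5794 = 0.4206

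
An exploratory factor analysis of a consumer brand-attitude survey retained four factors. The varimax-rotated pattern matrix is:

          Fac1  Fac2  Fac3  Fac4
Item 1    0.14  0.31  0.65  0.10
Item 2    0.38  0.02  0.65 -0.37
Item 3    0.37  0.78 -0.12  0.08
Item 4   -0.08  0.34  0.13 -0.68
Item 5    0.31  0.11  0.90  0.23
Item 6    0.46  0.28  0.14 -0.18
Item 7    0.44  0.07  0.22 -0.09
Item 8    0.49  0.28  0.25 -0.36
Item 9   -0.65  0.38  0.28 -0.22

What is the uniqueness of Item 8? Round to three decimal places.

h² = 0.49² + 0.28² + 0.25² + (-0.36)² = 0.2401 + 0.0784 + 0.0625 + 0.1296 = 0.5106
Uniqueness u² = 1 − h² = 1 − 0.5106 = 0.4894

0.489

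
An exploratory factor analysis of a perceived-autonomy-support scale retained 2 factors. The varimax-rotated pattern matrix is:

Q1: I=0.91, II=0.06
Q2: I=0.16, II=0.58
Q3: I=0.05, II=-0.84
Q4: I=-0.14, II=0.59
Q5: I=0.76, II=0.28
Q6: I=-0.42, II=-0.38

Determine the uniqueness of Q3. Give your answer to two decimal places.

0.29

h² = 0.05² + (-0.84)² = 0.0025 + 0.7056 = 0.7081
Uniqueness u² = 1 − h² = 1 − 0.7081 = 0.2919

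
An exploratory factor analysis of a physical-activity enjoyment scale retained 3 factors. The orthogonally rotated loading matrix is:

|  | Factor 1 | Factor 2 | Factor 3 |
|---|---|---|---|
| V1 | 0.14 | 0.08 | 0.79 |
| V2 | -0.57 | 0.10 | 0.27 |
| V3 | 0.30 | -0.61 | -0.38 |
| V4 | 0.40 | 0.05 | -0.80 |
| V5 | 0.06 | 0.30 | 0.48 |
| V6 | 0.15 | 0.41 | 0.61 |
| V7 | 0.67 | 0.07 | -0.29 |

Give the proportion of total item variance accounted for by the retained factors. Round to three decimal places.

Communalities: 0.6501, 0.4078, 0.6065, 0.8025, 0.3240, 0.5627, 0.5379; Σh² = 3.8915.
Total variance with 7 standardized items is 7, so the solution explains 3.8915/7 = 0.5559.

0.556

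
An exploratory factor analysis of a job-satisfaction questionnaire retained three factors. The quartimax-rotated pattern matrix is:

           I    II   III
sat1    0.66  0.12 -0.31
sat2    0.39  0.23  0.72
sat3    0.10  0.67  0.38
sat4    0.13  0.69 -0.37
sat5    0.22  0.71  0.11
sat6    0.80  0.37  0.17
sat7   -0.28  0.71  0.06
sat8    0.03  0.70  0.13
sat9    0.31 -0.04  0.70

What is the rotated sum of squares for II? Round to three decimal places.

SS loadings for II = 0.12² + 0.23² + 0.67² + 0.69² + 0.71² + 0.37² + 0.71² + 0.70² + (-0.04)² = 0.0144 + 0.0529 + 0.4489 + 0.4761 + 0.5041 + 0.1369 + 0.5041 + 0.4900 + 0.0016 = 2.6290

2.629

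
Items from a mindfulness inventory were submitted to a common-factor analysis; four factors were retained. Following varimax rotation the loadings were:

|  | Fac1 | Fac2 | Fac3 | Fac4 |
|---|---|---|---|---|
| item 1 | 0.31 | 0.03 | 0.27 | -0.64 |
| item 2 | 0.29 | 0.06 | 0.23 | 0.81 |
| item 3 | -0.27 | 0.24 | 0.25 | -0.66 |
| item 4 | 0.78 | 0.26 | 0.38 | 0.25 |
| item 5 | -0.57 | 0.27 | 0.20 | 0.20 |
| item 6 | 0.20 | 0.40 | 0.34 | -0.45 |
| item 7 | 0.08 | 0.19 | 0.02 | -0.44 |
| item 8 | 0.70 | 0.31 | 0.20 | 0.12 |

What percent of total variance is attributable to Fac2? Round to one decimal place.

6.2%

SS loadings for Fac2 = 0.03² + 0.06² + 0.24² + 0.26² + 0.27² + 0.40² + 0.19² + 0.31² = 0.4948
With 8 standardized items, total variance = 8. Proportion = 0.4948/8 = 0.0619 → 6.19%.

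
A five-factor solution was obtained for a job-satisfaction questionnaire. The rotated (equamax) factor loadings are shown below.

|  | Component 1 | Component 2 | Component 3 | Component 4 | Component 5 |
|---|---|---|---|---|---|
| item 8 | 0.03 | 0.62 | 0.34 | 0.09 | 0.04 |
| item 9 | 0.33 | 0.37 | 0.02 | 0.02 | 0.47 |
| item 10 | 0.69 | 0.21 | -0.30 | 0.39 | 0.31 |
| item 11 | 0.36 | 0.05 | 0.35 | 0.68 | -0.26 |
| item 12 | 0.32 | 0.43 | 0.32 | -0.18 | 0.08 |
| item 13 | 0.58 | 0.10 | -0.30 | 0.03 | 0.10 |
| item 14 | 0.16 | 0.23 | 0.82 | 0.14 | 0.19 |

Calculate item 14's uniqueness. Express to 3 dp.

0.193

h² = 0.16² + 0.23² + 0.82² + 0.14² + 0.19² = 0.0256 + 0.0529 + 0.6724 + 0.0196 + 0.0361 = 0.8066
Uniqueness u² = 1 − h² = 1 − 0.8066 = 0.1934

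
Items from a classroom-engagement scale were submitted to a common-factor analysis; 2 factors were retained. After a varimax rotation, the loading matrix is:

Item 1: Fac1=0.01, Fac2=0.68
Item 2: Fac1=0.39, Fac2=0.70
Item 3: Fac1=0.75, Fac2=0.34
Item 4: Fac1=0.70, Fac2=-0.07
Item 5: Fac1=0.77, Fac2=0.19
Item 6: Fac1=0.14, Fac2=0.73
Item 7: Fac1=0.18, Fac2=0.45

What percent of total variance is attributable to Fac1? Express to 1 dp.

26.4%

SS loadings for Fac1 = 0.01² + 0.39² + 0.75² + 0.70² + 0.77² + 0.14² + 0.18² = 1.8496
With 7 standardized items, total variance = 7. Proportion = 1.8496/7 = 0.2642 → 26.42%.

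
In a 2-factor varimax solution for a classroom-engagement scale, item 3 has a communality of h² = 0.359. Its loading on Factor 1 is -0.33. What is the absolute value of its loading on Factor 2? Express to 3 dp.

Under orthogonal rotation h² = Σλ², so λ_Factor 2² = h² − (0.1089) = 0.359 − 0.1089 = 0.2501.
|λ| = √0.2501 = 0.5001.

0.500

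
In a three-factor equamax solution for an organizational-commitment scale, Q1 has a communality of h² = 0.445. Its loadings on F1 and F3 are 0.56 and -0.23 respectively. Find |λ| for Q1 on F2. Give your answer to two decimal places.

Under orthogonal rotation h² = Σλ², so λ_F2² = h² − (0.3665) = 0.445 − 0.3665 = 0.0785.
|λ| = √0.0785 = 0.2802.

0.28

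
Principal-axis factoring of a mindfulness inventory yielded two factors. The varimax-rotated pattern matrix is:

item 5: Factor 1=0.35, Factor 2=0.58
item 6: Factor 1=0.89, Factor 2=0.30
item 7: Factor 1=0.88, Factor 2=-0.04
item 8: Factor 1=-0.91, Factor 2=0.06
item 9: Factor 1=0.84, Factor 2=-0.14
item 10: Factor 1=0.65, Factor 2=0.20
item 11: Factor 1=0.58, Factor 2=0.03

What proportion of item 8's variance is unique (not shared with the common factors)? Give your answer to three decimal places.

h² = (-0.91)² + 0.06² = 0.8281 + 0.0036 = 0.8317
Uniqueness u² = 1 − h² = 1 − 0.8317 = 0.1683

0.168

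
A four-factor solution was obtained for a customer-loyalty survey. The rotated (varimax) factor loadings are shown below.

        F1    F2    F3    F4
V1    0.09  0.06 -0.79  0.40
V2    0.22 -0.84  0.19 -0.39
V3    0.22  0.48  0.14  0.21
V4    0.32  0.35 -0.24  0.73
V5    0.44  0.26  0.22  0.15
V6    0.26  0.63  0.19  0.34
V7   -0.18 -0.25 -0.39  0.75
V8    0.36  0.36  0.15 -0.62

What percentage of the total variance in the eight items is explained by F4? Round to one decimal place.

SS loadings for F4 = 0.40² + (-0.39)² + 0.21² + 0.73² + 0.15² + 0.34² + 0.75² + (-0.62)² = 1.9741
With 8 standardized items, total variance = 8. Proportion = 1.9741/8 = 0.2468 → 24.68%.

24.7%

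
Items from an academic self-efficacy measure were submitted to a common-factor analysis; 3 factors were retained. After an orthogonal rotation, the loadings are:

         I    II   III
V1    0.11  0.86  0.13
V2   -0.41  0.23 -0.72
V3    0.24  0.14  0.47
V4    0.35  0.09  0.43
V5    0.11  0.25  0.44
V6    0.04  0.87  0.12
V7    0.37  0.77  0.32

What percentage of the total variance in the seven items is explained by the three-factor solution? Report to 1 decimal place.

57.1%

SS loadings by factor: 0.5109, 2.2325, 1.2515; total = 3.9949.
Total variance with 7 standardized items is 7, so the solution explains 3.9949/7 = 0.5707 = 57.07%.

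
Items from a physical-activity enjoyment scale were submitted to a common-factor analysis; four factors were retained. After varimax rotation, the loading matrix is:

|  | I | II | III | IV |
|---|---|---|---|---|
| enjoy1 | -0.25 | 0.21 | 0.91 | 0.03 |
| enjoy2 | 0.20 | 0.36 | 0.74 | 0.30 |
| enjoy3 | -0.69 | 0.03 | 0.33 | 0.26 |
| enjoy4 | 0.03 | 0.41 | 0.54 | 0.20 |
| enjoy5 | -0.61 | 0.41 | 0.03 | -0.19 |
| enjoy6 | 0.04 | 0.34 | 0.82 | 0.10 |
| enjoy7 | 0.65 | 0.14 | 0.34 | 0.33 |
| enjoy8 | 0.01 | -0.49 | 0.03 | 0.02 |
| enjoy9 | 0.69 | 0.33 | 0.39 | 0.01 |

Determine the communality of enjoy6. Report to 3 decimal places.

h² = 0.04² + 0.34² + 0.82² + 0.10² = 0.0016 + 0.1156 + 0.6724 + 0.0100 = 0.7996

0.800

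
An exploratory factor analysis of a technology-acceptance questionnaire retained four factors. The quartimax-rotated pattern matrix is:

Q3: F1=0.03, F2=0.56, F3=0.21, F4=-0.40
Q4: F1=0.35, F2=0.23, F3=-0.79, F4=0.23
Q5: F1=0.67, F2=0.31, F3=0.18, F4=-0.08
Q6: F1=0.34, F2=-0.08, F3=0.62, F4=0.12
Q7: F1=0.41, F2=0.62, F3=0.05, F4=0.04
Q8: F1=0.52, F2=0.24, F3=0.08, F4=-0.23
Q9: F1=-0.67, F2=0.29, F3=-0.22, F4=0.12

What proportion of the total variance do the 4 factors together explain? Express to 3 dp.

Communalities: 0.5186, 0.8524, 0.5838, 0.5208, 0.5566, 0.3873, 0.5958; Σh² = 4.0153.
Total variance with 7 standardized items is 7, so the solution explains 4.0153/7 = 0.5736.

0.574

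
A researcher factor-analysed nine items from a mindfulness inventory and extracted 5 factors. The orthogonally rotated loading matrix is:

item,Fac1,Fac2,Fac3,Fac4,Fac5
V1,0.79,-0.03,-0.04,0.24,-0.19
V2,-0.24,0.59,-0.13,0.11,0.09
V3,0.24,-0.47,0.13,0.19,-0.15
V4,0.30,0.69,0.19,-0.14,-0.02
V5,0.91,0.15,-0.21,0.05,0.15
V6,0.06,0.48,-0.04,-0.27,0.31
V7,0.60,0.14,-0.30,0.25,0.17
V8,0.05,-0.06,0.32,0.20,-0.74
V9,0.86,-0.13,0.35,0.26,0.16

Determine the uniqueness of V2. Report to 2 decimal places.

h² = (-0.24)² + 0.59² + (-0.13)² + 0.11² + 0.09² = 0.0576 + 0.3481 + 0.0169 + 0.0121 + 0.0081 = 0.4428
Uniqueness u² = 1 − h² = 1 − 0.4428 = 0.5572

0.56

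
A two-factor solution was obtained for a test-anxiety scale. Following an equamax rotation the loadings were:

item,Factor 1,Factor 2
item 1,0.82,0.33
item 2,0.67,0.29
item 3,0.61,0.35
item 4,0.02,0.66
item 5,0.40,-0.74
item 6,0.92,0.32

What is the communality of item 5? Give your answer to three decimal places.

0.708

h² = 0.40² + (-0.74)² = 0.1600 + 0.5476 = 0.7076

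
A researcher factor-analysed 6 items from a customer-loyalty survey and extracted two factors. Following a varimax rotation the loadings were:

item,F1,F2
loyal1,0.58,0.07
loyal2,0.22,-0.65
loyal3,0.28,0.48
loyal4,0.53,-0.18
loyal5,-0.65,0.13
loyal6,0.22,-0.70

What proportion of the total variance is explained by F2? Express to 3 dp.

0.200

SS loadings for F2 = 0.07² + (-0.65)² + 0.48² + (-0.18)² + 0.13² + (-0.70)² = 1.1971
Proportion of variance = 1.1971 / 6 = 0.1995.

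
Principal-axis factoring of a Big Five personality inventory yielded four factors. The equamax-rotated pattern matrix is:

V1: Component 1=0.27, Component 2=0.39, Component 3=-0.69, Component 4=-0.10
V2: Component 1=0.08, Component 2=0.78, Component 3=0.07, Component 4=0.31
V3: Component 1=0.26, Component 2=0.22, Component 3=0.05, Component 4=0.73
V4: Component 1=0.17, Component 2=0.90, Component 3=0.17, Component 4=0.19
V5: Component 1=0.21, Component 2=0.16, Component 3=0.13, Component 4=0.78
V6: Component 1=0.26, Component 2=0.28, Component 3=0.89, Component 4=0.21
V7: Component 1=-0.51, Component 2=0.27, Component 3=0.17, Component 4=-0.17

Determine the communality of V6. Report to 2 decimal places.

h² = 0.26² + 0.28² + 0.89² + 0.21² = 0.0676 + 0.0784 + 0.7921 + 0.0441 = 0.9822

0.98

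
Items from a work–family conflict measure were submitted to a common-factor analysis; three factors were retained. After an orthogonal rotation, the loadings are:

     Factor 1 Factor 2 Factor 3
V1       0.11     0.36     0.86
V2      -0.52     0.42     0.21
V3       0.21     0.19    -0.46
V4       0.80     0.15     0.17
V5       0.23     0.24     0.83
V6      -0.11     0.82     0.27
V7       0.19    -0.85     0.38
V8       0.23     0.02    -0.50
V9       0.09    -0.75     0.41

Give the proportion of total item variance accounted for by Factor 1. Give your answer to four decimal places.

SS loadings for Factor 1 = 0.11² + (-0.52)² + 0.21² + 0.80² + 0.23² + (-0.11)² + 0.19² + 0.23² + 0.09² = 1.1287
Proportion of variance = 1.1287 / 9 = 0.1254.

0.1254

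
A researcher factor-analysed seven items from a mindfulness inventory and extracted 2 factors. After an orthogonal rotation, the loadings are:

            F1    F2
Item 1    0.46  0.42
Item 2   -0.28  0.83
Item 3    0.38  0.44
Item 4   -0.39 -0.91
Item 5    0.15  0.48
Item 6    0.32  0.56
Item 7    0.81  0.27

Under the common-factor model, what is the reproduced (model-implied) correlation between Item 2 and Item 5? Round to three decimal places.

r̂ = Σ λ_i·λ_j across factors = (-0.28)(0.15) + (0.83)(0.48)
  = -0.0420 +0.3984 = 0.3564

0.356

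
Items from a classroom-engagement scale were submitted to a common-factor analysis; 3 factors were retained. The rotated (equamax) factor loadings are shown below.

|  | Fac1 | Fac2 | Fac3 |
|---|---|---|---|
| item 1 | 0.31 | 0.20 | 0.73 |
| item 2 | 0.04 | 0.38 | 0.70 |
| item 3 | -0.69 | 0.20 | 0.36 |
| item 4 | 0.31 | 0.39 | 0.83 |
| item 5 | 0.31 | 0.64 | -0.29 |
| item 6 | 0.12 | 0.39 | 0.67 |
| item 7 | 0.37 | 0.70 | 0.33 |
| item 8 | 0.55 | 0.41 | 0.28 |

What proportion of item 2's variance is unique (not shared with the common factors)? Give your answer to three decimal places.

0.364

h² = 0.04² + 0.38² + 0.70² = 0.0016 + 0.1444 + 0.4900 = 0.6360
Uniqueness u² = 1 − h² = 1 − 0.6360 = 0.3640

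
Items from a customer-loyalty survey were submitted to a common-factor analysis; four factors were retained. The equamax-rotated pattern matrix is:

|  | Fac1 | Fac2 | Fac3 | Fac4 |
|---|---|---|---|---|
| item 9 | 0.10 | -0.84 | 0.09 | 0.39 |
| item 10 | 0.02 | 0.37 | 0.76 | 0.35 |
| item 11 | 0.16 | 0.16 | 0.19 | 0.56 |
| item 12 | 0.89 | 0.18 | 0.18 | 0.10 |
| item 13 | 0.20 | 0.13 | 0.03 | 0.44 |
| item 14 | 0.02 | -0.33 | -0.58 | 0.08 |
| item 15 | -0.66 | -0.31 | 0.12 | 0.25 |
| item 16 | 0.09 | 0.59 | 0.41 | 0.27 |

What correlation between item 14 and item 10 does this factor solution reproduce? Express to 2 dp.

-0.53

r̂ = Σ λ_i·λ_j across factors = (0.02)(0.02) + (-0.33)(0.37) + (-0.58)(0.76) + (0.08)(0.35)
  = +0.0004 -0.1221 -0.4408 +0.0280 = -0.5345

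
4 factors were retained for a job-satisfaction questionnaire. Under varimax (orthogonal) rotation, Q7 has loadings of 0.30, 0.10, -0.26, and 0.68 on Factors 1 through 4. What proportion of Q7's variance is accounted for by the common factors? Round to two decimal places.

h² = 0.30² + 0.10² + (-0.26)² + 0.68² = 0.0900 + 0.0100 + 0.0676 + 0.4624 = 0.6300

0.63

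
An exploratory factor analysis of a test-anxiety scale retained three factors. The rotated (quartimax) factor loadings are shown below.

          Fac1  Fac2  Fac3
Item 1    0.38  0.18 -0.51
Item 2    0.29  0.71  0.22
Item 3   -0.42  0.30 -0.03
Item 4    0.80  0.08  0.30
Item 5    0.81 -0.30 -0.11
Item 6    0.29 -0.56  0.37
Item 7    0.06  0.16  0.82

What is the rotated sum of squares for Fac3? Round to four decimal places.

SS loadings for Fac3 = (-0.51)² + 0.22² + (-0.03)² + 0.30² + (-0.11)² + 0.37² + 0.82² = 0.2601 + 0.0484 + 0.0009 + 0.0900 + 0.0121 + 0.1369 + 0.6724 = 1.2208

1.2208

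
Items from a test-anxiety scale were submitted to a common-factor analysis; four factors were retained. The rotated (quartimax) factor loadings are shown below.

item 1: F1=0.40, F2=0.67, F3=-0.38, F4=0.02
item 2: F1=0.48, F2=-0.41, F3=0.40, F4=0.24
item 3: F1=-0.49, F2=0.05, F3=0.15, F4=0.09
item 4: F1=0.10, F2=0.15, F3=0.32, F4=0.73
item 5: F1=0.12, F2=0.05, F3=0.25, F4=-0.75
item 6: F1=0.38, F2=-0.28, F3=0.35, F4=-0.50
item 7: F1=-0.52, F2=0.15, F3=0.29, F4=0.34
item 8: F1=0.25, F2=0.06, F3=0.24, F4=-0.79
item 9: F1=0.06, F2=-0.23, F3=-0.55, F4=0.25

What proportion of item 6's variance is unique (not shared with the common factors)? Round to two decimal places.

h² = 0.38² + (-0.28)² + 0.35² + (-0.50)² = 0.1444 + 0.0784 + 0.1225 + 0.2500 = 0.5953
Uniqueness u² = 1 − h² = 1 − 0.5953 = 0.4047

0.40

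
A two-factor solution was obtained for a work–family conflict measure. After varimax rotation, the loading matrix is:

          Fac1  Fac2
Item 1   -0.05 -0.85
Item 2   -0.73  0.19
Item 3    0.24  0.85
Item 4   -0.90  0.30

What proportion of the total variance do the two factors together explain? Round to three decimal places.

0.744

Communalities: 0.7250, 0.5690, 0.7801, 0.9000; Σh² = 2.9741.
Total variance with 4 standardized items is 4, so the solution explains 2.9741/4 = 0.7435.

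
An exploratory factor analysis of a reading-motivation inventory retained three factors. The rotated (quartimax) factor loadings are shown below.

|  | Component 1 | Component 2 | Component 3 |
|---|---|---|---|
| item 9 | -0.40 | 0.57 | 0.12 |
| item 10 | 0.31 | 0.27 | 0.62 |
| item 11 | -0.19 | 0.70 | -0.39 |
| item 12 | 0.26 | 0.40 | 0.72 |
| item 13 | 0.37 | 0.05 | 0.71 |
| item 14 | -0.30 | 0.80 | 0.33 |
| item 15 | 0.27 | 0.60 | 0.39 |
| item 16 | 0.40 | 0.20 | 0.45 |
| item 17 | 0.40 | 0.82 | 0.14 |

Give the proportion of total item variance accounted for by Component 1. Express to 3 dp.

SS loadings for Component 1 = (-0.40)² + 0.31² + (-0.19)² + 0.26² + 0.37² + (-0.30)² + 0.27² + 0.40² + 0.40² = 0.9796
Proportion of variance = 0.9796 / 9 = 0.1088.

0.109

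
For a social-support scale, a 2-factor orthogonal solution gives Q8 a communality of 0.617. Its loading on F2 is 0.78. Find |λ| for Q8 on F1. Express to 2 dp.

Under orthogonal rotation h² = Σλ², so λ_F1² = h² − (0.6084) = 0.617 − 0.6084 = 0.0086.
|λ| = √0.0086 = 0.0927.

0.09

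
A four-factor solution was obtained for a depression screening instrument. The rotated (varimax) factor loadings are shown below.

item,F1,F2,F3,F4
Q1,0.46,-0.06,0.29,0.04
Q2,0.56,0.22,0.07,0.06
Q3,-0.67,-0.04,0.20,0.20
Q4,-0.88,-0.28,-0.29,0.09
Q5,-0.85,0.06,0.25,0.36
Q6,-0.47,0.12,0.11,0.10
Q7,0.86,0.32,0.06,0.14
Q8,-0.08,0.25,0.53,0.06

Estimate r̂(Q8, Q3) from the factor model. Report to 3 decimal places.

r̂ = Σ λ_i·λ_j across factors = (-0.08)(-0.67) + (0.25)(-0.04) + (0.53)(0.20) + (0.06)(0.20)
  = +0.0536 -0.0100 +0.1060 +0.0120 = 0.1616

0.162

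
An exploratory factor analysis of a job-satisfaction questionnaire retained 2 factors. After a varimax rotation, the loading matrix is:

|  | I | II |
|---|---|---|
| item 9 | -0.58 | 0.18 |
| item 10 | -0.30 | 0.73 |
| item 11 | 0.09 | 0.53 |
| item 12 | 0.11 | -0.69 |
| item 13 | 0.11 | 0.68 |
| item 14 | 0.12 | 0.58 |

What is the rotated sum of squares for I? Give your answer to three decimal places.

0.473

SS loadings for I = (-0.58)² + (-0.30)² + 0.09² + 0.11² + 0.11² + 0.12² = 0.3364 + 0.0900 + 0.0081 + 0.0121 + 0.0121 + 0.0144 = 0.4731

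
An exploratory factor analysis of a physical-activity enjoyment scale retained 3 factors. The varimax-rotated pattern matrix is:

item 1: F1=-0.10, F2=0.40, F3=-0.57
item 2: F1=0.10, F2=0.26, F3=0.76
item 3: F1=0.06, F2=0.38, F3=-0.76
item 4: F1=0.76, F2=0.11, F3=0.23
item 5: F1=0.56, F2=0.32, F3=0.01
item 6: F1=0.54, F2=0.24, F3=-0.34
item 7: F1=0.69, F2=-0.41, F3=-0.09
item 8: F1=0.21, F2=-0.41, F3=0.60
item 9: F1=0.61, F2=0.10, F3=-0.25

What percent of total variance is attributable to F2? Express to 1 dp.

9.9%

SS loadings for F2 = 0.40² + 0.26² + 0.38² + 0.11² + 0.32² + 0.24² + (-0.41)² + (-0.41)² + 0.10² = 0.8903
With 9 standardized items, total variance = 9. Proportion = 0.8903/9 = 0.0989 → 9.89%.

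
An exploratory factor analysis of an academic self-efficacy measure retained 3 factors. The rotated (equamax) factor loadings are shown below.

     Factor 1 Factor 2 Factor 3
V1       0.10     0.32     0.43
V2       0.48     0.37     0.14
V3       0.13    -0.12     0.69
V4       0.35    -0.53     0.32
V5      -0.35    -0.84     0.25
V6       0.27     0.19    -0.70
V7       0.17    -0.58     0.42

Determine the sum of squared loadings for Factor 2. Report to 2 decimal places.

1.61

SS loadings for Factor 2 = 0.32² + 0.37² + (-0.12)² + (-0.53)² + (-0.84)² + 0.19² + (-0.58)² = 0.1024 + 0.1369 + 0.0144 + 0.2809 + 0.7056 + 0.0361 + 0.3364 = 1.6127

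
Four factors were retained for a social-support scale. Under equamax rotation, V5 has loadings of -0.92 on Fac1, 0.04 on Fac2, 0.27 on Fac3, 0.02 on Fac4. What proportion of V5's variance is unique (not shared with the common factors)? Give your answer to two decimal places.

h² = (-0.92)² + 0.04² + 0.27² + 0.02² = 0.8464 + 0.0016 + 0.0729 + 0.0004 = 0.9213
Uniqueness u² = 1 − h² = 1 − 0.9213 = 0.0787

0.08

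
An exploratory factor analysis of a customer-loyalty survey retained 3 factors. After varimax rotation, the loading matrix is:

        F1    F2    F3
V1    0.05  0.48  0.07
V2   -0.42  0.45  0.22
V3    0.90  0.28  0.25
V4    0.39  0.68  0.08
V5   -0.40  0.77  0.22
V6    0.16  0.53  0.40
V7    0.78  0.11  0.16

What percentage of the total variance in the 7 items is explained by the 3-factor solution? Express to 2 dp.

59.30%

Communalities: 0.2378, 0.4273, 0.9509, 0.6209, 0.8013, 0.4665, 0.6461; Σh² = 4.1508.
Total variance with 7 standardized items is 7, so the solution explains 4.1508/7 = 0.5930 = 59.30%.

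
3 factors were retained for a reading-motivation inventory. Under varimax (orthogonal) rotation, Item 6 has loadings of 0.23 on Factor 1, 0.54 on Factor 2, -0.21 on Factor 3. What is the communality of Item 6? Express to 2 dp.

h² = 0.23² + 0.54² + (-0.21)² = 0.0529 + 0.2916 + 0.0441 = 0.3886

0.39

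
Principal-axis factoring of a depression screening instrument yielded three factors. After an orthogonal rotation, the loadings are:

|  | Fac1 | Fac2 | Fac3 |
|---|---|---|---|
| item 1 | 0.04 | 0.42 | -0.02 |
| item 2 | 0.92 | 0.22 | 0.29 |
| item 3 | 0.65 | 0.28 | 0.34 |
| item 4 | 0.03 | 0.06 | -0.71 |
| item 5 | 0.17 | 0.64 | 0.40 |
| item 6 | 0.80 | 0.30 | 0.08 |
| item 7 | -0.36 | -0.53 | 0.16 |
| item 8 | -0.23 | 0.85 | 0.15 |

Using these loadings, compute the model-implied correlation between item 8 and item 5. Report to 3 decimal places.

0.565

r̂ = Σ λ_i·λ_j across factors = (-0.23)(0.17) + (0.85)(0.64) + (0.15)(0.40)
  = -0.0391 +0.5440 +0.0600 = 0.5649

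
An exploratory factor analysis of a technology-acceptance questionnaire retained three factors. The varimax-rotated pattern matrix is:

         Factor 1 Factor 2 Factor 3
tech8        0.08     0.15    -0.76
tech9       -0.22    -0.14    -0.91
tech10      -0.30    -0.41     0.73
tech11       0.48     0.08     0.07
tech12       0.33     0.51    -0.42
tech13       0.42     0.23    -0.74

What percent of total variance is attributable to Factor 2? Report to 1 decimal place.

8.8%

SS loadings for Factor 2 = 0.15² + (-0.14)² + (-0.41)² + 0.08² + 0.51² + 0.23² = 0.5296
With 6 standardized items, total variance = 6. Proportion = 0.5296/6 = 0.0883 → 8.83%.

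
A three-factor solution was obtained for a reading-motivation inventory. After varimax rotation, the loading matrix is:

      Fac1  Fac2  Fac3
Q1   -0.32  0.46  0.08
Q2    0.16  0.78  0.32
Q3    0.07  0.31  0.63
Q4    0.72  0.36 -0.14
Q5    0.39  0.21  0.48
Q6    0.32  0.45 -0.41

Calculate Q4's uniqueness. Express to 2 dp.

h² = 0.72² + 0.36² + (-0.14)² = 0.5184 + 0.1296 + 0.0196 = 0.6676
Uniqueness u² = 1 − h² = 1 − 0.6676 = 0.3324

0.33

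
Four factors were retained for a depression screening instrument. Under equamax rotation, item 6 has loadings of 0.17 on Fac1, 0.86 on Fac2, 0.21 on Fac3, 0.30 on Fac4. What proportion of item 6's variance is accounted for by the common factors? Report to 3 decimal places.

0.903

h² = 0.17² + 0.86² + 0.21² + 0.30² = 0.0289 + 0.7396 + 0.0441 + 0.0900 = 0.9026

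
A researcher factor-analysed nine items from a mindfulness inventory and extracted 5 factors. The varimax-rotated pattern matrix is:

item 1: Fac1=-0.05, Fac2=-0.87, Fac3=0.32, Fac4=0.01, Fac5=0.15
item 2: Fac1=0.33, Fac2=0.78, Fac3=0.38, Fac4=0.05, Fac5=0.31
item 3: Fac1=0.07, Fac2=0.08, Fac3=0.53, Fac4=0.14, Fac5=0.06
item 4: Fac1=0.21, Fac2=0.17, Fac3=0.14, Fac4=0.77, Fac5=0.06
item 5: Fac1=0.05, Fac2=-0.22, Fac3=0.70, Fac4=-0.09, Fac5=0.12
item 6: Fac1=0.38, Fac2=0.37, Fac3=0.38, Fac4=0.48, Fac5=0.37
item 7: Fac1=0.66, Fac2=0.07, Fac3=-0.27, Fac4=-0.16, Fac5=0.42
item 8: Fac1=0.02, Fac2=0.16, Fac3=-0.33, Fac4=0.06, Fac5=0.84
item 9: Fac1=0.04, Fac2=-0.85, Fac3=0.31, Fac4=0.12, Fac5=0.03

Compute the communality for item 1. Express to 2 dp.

h² = (-0.05)² + (-0.87)² + 0.32² + 0.01² + 0.15² = 0.0025 + 0.7569 + 0.1024 + 0.0001 + 0.0225 = 0.8844

0.88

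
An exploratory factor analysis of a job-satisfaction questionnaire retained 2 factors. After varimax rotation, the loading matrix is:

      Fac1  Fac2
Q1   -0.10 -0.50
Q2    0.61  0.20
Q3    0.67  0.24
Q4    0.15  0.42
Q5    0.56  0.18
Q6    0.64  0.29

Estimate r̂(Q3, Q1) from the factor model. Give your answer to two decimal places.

r̂ = Σ λ_i·λ_j across factors = (0.67)(-0.10) + (0.24)(-0.50)
  = -0.0670 -0.1200 = -0.1870

-0.19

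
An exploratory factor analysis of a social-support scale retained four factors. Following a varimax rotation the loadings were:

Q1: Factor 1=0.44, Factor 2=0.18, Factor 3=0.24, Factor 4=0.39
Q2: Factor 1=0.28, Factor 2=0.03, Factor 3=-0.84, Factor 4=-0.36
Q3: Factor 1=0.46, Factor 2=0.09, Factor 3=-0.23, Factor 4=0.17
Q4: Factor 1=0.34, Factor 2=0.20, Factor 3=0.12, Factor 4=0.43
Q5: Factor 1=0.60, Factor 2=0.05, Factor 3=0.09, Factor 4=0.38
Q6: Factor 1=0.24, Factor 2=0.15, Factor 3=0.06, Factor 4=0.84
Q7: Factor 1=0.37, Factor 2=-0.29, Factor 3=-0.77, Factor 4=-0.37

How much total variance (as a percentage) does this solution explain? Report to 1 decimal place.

SS loadings by factor: 1.1537, 0.1905, 1.4351, 1.4824; total = 4.2617.
Total variance with 7 standardized items is 7, so the solution explains 4.2617/7 = 0.6088 = 60.88%.

60.9%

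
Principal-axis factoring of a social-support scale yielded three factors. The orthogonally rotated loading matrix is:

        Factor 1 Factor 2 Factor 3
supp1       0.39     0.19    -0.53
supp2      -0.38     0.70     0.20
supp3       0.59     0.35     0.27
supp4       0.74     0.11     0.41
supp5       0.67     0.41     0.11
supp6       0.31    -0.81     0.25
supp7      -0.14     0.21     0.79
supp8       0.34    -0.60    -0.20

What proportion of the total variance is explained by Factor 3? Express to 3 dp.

0.163

SS loadings for Factor 3 = (-0.53)² + 0.20² + 0.27² + 0.41² + 0.11² + 0.25² + 0.79² + (-0.20)² = 1.3006
Proportion of variance = 1.3006 / 8 = 0.1626.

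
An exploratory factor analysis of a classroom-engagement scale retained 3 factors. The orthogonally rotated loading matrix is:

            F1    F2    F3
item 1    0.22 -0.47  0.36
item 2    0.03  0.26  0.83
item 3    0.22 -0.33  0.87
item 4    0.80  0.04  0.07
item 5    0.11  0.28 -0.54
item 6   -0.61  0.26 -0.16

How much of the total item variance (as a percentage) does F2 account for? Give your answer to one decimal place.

9.1%

SS loadings for F2 = (-0.47)² + 0.26² + (-0.33)² + 0.04² + 0.28² + 0.26² = 0.5450
With 6 standardized items, total variance = 6. Proportion = 0.5450/6 = 0.0908 → 9.08%.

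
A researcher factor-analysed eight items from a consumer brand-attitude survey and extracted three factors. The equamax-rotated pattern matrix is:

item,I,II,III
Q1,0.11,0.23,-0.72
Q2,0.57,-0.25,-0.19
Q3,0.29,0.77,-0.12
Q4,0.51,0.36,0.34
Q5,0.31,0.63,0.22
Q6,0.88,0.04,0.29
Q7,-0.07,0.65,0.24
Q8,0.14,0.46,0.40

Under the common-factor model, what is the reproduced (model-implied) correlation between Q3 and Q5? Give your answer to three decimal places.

r̂ = Σ λ_i·λ_j across factors = (0.29)(0.31) + (0.77)(0.63) + (-0.12)(0.22)
  = +0.0899 +0.4851 -0.0264 = 0.5486

0.549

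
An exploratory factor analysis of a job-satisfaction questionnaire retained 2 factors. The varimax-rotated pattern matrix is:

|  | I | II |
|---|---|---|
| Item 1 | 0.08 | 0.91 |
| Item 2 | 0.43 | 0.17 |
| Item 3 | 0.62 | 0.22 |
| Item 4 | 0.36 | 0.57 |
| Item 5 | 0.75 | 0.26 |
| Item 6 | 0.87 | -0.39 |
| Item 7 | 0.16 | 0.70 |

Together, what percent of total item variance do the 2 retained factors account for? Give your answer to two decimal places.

57.00%

SS loadings by factor: 2.0503, 1.9400; total = 3.9903.
Total variance with 7 standardized items is 7, so the solution explains 3.9903/7 = 0.5700 = 57.00%.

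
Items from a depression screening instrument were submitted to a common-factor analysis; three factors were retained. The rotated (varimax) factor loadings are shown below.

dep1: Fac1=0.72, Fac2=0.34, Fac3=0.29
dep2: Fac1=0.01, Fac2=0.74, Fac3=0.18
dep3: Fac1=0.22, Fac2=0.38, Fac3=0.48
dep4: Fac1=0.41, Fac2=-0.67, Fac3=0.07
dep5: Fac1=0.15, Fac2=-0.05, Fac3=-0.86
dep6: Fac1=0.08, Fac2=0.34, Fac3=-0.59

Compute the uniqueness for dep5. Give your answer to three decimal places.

h² = 0.15² + (-0.05)² + (-0.86)² = 0.0225 + 0.0025 + 0.7396 = 0.7646
Uniqueness u² = 1 − h² = 1 − 0.7646 = 0.2354

0.235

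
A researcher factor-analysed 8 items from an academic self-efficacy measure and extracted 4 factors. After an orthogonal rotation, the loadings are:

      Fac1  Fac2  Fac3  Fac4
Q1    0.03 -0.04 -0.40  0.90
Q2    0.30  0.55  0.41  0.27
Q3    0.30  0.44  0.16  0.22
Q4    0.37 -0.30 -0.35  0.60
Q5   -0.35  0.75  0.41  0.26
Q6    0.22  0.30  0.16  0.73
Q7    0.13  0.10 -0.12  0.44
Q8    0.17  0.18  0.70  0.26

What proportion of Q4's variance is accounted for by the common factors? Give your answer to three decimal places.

h² = 0.37² + (-0.30)² + (-0.35)² + 0.60² = 0.1369 + 0.0900 + 0.1225 + 0.3600 = 0.7094

0.709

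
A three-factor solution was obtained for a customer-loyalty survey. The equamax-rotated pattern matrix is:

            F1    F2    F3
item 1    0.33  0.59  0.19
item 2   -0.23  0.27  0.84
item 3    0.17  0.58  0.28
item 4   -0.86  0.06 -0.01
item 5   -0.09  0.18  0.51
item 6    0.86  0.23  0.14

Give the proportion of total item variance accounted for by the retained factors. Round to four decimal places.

0.6040

SS loadings by factor: 1.6780, 0.8463, 1.0999; total = 3.6242.
Total variance with 6 standardized items is 6, so the solution explains 3.6242/6 = 0.6040.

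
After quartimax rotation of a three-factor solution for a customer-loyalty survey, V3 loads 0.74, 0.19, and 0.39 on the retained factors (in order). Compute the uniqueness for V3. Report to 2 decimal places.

h² = 0.74² + 0.19² + 0.39² = 0.5476 + 0.0361 + 0.1521 = 0.7358
Uniqueness u² = 1 − h² = 1 − 0.7358 = 0.2642

0.26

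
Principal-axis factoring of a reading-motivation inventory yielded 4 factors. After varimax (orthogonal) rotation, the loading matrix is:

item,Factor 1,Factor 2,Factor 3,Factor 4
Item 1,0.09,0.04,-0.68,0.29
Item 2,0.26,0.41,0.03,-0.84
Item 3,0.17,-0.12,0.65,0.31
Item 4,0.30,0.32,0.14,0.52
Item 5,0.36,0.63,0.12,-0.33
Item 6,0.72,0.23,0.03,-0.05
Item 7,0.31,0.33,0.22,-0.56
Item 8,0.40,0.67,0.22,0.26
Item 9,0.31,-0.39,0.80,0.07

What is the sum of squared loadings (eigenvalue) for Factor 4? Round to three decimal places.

1.654

SS loadings for Factor 4 = 0.29² + (-0.84)² + 0.31² + 0.52² + (-0.33)² + (-0.05)² + (-0.56)² + 0.26² + 0.07² = 0.0841 + 0.7056 + 0.0961 + 0.2704 + 0.1089 + 0.0025 + 0.3136 + 0.0676 + 0.0049 = 1.6537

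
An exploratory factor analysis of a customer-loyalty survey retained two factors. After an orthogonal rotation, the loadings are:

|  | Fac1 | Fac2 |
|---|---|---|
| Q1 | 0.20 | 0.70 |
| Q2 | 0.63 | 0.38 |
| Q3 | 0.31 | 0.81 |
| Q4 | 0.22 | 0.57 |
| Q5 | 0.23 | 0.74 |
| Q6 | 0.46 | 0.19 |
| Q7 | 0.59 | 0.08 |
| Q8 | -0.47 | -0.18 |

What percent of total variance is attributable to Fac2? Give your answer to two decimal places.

SS loadings for Fac2 = 0.70² + 0.38² + 0.81² + 0.57² + 0.74² + 0.19² + 0.08² + (-0.18)² = 2.2379
With 8 standardized items, total variance = 8. Proportion = 2.2379/8 = 0.2797 → 27.97%.

27.97%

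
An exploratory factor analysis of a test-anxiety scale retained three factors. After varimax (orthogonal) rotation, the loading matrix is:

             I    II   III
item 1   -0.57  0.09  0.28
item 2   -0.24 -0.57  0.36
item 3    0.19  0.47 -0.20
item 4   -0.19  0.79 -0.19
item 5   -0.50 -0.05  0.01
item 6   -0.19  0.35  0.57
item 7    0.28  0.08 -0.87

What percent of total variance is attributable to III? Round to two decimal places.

19.51%

SS loadings for III = 0.28² + 0.36² + (-0.20)² + (-0.19)² + 0.01² + 0.57² + (-0.87)² = 1.3660
With 7 standardized items, total variance = 7. Proportion = 1.3660/7 = 0.1951 → 19.51%.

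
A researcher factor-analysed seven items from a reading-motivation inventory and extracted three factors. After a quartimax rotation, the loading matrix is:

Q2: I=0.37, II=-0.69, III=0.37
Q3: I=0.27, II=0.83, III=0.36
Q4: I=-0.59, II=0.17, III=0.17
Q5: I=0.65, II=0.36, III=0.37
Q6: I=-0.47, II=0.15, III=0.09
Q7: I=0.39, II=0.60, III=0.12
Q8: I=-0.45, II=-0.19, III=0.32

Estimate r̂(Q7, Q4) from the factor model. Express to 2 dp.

-0.11

r̂ = Σ λ_i·λ_j across factors = (0.39)(-0.59) + (0.60)(0.17) + (0.12)(0.17)
  = -0.2301 +0.1020 +0.0204 = -0.1077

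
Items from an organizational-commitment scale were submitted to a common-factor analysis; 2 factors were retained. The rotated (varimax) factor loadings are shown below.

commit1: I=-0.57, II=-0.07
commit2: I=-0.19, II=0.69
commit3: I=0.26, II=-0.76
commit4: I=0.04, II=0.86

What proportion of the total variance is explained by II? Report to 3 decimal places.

0.450

SS loadings for II = (-0.07)² + 0.69² + (-0.76)² + 0.86² = 1.7982
Proportion of variance = 1.7982 / 4 = 0.4495.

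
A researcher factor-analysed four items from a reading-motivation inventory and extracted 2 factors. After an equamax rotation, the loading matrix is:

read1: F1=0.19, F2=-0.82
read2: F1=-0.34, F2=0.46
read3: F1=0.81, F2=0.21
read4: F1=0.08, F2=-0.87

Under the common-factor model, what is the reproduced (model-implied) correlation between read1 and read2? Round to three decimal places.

-0.442

r̂ = Σ λ_i·λ_j across factors = (0.19)(-0.34) + (-0.82)(0.46)
  = -0.0646 -0.3772 = -0.4418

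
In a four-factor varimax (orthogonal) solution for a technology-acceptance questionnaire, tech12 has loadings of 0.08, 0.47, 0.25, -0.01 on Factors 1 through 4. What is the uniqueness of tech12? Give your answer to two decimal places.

0.71

h² = 0.08² + 0.47² + 0.25² + (-0.01)² = 0.0064 + 0.2209 + 0.0625 + 0.0001 = 0.2899
Uniqueness u² = 1 − h² = 1 − 0.2899 = 0.7101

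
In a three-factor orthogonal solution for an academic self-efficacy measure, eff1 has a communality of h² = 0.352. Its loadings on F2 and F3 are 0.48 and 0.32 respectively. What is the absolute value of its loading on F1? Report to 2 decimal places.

0.14

Under orthogonal rotation h² = Σλ², so λ_F1² = h² − (0.3328) = 0.352 − 0.3328 = 0.0192.
|λ| = √0.0192 = 0.1386.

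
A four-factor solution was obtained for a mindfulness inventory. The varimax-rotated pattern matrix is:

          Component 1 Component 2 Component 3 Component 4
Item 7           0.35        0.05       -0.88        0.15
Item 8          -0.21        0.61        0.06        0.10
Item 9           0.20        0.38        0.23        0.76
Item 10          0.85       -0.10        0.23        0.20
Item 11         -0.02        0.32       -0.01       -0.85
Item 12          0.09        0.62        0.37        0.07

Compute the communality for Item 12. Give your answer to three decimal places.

0.534

h² = 0.09² + 0.62² + 0.37² + 0.07² = 0.0081 + 0.3844 + 0.1369 + 0.0049 = 0.5343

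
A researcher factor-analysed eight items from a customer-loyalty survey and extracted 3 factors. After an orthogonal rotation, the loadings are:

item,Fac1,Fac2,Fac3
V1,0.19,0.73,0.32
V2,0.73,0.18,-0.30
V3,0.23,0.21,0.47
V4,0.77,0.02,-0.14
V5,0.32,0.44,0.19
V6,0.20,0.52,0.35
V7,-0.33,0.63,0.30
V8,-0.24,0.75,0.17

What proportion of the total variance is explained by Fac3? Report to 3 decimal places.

0.089

SS loadings for Fac3 = 0.32² + (-0.30)² + 0.47² + (-0.14)² + 0.19² + 0.35² + 0.30² + 0.17² = 0.7104
Proportion of variance = 0.7104 / 8 = 0.0888.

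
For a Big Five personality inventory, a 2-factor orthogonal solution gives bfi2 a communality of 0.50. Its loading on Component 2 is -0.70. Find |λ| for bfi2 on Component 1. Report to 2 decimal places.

0.10

Under orthogonal rotation h² = Σλ², so λ_Component 1² = h² − (0.4900) = 0.50 − 0.4900 = 0.0100.
|λ| = √0.0100 = 0.1000.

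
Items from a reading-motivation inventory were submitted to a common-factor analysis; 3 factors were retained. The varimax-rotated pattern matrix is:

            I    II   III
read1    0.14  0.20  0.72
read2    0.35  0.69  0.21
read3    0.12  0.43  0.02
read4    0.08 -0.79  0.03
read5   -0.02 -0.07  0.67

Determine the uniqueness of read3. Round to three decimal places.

0.800

h² = 0.12² + 0.43² + 0.02² = 0.0144 + 0.1849 + 0.0004 = 0.1997
Uniqueness u² = 1 − h² = 1 − 0.1997 = 0.8003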